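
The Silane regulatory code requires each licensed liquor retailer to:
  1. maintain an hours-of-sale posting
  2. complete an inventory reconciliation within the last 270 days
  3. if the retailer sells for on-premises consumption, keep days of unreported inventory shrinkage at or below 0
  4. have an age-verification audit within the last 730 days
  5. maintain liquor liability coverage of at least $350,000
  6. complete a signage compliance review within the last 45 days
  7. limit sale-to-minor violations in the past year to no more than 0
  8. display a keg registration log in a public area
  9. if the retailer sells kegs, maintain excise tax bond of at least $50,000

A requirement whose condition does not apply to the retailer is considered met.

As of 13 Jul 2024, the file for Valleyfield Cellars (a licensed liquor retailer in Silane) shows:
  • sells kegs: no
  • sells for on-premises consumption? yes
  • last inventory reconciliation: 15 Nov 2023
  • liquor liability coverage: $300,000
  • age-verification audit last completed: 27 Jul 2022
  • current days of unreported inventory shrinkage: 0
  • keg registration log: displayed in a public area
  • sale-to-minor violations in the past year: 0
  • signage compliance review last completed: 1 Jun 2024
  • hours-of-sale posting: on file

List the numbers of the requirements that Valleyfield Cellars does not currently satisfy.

1. hours-of-sale posting present → met
2. inventory reconciliation 241 days ago vs limit 270 → met
3. condition 'sells for on-premises consumption' holds; days of unreported inventory shrinkage 0 ≤ 0 → met
4. age-verification audit 717 days ago vs limit 730 → met
5. liquor liability coverage $300,000 < $350,000 → not met
6. signage compliance review 42 days ago vs limit 45 → met
7. sale-to-minor violations in the past year 0 ≤ 0 → met
8. keg registration log present → met
9. condition 'sells kegs' does not hold → requirement n/a → met
Not met: 5

5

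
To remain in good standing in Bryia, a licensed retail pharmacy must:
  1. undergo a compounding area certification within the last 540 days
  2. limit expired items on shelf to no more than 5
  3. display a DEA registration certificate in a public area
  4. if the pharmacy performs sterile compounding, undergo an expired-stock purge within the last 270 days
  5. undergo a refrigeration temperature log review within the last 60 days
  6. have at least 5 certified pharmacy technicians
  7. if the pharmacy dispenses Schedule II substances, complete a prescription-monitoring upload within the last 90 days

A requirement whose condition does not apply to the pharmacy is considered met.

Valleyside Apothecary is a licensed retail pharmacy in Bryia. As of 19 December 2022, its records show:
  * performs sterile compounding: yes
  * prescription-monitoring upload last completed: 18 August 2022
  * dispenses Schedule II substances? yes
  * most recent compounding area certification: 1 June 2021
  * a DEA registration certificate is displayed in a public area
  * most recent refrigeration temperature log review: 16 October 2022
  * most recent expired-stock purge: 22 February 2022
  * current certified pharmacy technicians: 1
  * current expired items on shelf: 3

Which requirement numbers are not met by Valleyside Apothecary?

1. compounding area certification 566 days ago vs limit 540 → not met
2. expired items on shelf 3 ≤ 5 → met
3. DEA registration certificate present → met
4. condition 'performs sterile compounding' holds; expired-stock purge 300 days ago vs limit 270 → not met
5. refrigeration temperature log review 64 days ago vs limit 60 → not met
6. certified pharmacy technicians 1 < 5 → not met
7. condition 'dispenses Schedule II substances' holds; prescription-monitoring upload 123 days ago vs limit 90 → not met
Not met: 1, 4, 5, 6, 7

1, 4, 5, 6, 7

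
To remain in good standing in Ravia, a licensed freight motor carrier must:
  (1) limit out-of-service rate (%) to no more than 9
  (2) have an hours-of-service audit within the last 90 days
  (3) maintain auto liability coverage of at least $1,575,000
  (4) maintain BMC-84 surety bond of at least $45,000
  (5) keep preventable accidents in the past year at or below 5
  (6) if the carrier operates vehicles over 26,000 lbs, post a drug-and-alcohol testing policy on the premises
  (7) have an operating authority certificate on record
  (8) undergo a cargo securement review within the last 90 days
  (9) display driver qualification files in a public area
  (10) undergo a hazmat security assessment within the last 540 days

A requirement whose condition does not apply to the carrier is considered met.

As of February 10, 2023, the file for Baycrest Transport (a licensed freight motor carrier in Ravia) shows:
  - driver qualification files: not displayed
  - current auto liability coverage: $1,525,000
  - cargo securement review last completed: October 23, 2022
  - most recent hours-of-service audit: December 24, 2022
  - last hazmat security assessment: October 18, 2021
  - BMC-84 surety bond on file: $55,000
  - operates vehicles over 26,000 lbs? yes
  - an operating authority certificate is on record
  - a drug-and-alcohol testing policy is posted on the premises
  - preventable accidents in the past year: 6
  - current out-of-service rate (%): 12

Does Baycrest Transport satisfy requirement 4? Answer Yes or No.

Yes

4. BMC-84 surety bond $55,000 ≥ $45,000 → met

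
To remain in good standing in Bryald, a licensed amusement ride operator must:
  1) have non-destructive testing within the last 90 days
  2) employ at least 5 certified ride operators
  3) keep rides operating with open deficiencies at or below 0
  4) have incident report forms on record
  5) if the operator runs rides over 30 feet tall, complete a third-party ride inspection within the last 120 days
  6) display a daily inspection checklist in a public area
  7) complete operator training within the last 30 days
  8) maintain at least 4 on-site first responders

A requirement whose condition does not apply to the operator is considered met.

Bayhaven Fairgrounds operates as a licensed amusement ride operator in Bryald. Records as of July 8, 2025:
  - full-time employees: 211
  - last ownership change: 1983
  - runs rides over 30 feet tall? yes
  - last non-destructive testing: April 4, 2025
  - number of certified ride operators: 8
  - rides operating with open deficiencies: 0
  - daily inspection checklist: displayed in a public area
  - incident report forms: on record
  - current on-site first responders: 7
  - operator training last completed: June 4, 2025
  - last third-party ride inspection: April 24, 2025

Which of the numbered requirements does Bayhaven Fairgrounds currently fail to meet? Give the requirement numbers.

1, 7

1. non-destructive testing 95 days ago vs limit 90 → not met
2. certified ride operators 8 ≥ 5 → met
3. rides operating with open deficiencies 0 ≤ 0 → met
4. incident report forms present → met
5. condition 'runs rides over 30 feet tall' holds; third-party ride inspection 75 days ago vs limit 120 → met
6. daily inspection checklist present → met
7. operator training 34 days ago vs limit 30 → not met
8. on-site first responders 7 ≥ 4 → met
Not met: 1, 7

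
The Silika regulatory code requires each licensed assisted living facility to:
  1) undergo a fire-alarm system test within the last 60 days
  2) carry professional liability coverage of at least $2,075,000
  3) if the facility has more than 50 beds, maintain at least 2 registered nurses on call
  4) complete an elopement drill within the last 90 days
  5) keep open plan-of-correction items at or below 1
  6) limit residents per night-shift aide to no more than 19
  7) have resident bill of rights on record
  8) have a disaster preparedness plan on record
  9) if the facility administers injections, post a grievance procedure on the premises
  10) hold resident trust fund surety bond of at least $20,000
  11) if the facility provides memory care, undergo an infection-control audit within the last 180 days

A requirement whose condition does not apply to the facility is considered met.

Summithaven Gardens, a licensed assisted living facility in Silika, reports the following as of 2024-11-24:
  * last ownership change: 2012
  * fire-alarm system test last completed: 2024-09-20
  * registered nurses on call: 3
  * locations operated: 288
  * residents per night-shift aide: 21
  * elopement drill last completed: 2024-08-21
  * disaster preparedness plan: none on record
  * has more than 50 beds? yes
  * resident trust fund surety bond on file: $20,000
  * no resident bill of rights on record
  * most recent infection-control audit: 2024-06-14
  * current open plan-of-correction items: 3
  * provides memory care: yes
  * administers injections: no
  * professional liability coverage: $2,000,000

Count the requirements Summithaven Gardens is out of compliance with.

7

1. fire-alarm system test 65 days ago vs limit 60 → not met
2. professional liability coverage $2,000,000 < $2,075,000 → not met
3. condition 'has more than 50 beds' holds; registered nurses on call 3 ≥ 2 → met
4. elopement drill 95 days ago vs limit 90 → not met
5. open plan-of-correction items 3 > 1 → not met
6. residents per night-shift aide 21 > 19 → not met
7. resident bill of rights absent → not met
8. disaster preparedness plan absent → not met
9. condition 'administers injections' does not hold → requirement n/a → met
10. resident trust fund surety bond $20,000 ≥ $20,000 → met
11. condition 'provides memory care' holds; infection-control audit 163 days ago vs limit 180 → met
Not met: 7 of 11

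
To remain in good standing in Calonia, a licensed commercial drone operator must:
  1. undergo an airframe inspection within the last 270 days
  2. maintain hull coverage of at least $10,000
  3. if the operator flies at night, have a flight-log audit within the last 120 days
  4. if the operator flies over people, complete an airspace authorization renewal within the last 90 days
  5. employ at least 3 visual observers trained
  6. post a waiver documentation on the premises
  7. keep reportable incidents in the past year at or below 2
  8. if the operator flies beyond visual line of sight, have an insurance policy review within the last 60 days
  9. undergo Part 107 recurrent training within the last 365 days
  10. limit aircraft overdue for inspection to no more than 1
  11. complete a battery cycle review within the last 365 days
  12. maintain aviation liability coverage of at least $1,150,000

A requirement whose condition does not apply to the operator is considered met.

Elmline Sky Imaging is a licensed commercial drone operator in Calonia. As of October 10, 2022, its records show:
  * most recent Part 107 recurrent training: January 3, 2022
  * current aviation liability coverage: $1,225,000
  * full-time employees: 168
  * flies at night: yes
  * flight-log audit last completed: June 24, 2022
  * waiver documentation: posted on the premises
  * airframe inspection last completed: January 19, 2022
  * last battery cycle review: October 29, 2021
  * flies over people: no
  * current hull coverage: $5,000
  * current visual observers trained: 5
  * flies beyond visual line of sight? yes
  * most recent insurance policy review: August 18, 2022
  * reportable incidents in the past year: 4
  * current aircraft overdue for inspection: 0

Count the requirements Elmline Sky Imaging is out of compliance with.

1. airframe inspection 264 days ago vs limit 270 → met
2. hull coverage $5,000 < $10,000 → not met
3. condition 'flies at night' holds; flight-log audit 108 days ago vs limit 120 → met
4. condition 'flies over people' does not hold → requirement n/a → met
5. visual observers trained 5 ≥ 3 → met
6. waiver documentation present → met
7. reportable incidents in the past year 4 > 2 → not met
8. condition 'flies beyond visual line of sight' holds; insurance policy review 53 days ago vs limit 60 → met
9. Part 107 recurrent training 280 days ago vs limit 365 → met
10. aircraft overdue for inspection 0 ≤ 1 → met
11. battery cycle review 346 days ago vs limit 365 → met
12. aviation liability coverage $1,225,000 ≥ $1,150,000 → met
Not met: 2 of 12

2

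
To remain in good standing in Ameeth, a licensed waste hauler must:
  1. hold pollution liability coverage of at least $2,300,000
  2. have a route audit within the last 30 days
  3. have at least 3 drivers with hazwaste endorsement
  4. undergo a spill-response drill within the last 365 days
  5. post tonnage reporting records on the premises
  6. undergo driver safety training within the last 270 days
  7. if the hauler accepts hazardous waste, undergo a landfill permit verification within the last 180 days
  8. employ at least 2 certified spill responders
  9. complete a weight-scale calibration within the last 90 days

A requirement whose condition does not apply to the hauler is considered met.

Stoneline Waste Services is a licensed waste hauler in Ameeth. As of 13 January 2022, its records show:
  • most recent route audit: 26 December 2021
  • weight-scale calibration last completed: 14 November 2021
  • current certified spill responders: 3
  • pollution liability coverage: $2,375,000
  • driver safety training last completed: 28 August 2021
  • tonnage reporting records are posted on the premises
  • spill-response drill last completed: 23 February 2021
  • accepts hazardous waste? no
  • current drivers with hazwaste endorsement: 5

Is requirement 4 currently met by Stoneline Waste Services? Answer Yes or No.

4. spill-response drill 324 days ago vs limit 365 → met

Yes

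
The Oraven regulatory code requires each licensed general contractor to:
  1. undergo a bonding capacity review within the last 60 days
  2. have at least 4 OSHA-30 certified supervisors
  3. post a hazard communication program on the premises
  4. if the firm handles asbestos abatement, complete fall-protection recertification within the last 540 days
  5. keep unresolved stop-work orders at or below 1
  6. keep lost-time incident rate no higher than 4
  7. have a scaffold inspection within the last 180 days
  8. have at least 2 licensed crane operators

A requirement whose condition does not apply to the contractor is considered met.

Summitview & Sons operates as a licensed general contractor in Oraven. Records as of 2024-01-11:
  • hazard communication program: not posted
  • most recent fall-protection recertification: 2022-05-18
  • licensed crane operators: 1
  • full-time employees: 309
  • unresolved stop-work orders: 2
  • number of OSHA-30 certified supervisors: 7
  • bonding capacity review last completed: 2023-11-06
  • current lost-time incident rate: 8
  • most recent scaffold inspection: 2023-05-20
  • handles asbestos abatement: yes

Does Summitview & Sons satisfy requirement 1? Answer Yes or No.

No

1. bonding capacity review 66 days ago vs limit 60 → not met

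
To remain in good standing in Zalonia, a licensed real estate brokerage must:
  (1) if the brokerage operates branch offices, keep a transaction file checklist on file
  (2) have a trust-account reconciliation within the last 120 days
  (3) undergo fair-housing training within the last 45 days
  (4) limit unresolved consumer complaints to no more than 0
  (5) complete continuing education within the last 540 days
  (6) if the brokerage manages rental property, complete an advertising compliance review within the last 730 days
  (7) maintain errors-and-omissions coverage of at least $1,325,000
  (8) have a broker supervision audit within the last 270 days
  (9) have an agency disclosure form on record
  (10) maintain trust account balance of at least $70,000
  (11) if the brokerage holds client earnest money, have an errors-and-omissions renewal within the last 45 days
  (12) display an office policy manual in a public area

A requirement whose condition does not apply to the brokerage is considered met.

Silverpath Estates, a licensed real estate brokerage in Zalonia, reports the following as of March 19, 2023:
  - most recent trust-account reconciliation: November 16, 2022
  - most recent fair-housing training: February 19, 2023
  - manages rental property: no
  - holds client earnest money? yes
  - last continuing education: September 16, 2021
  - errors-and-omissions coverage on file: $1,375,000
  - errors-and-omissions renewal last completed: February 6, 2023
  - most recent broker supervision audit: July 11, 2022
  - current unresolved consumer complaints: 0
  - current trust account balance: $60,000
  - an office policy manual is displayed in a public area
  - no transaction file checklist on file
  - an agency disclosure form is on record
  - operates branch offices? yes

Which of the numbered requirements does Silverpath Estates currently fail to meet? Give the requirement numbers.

1, 2, 5, 10

1. condition 'operates branch offices' holds; transaction file checklist absent → not met
2. trust-account reconciliation 123 days ago vs limit 120 → not met
3. fair-housing training 28 days ago vs limit 45 → met
4. unresolved consumer complaints 0 ≤ 0 → met
5. continuing education 549 days ago vs limit 540 → not met
6. condition 'manages rental property' does not hold → requirement n/a → met
7. errors-and-omissions coverage $1,375,000 ≥ $1,325,000 → met
8. broker supervision audit 251 days ago vs limit 270 → met
9. agency disclosure form present → met
10. trust account balance $60,000 < $70,000 → not met
11. condition 'holds client earnest money' holds; errors-and-omissions renewal 41 days ago vs limit 45 → met
12. office policy manual present → met
Not met: 1, 2, 5, 10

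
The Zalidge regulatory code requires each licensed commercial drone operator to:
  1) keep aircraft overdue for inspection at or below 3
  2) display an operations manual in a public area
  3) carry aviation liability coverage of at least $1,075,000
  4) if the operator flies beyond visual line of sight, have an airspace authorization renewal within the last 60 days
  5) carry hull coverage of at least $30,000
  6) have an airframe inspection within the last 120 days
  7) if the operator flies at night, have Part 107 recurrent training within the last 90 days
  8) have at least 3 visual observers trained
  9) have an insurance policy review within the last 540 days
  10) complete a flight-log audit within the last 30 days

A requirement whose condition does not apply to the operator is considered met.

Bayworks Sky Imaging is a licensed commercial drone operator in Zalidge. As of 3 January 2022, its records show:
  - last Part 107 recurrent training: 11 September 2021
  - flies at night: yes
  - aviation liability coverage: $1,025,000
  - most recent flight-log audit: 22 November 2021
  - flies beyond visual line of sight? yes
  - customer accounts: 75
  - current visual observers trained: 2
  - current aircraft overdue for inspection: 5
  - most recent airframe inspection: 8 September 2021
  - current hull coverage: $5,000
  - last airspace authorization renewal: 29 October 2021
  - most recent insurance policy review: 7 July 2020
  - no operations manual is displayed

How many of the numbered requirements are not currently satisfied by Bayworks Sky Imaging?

1. aircraft overdue for inspection 5 > 3 → not met
2. operations manual absent → not met
3. aviation liability coverage $1,025,000 < $1,075,000 → not met
4. condition 'flies beyond visual line of sight' holds; airspace authorization renewal 66 days ago vs limit 60 → not met
5. hull coverage $5,000 < $30,000 → not met
6. airframe inspection 117 days ago vs limit 120 → met
7. condition 'flies at night' holds; Part 107 recurrent training 114 days ago vs limit 90 → not met
8. visual observers trained 2 < 3 → not met
9. insurance policy review 545 days ago vs limit 540 → not met
10. flight-log audit 42 days ago vs limit 30 → not met
Not met: 9 of 10

9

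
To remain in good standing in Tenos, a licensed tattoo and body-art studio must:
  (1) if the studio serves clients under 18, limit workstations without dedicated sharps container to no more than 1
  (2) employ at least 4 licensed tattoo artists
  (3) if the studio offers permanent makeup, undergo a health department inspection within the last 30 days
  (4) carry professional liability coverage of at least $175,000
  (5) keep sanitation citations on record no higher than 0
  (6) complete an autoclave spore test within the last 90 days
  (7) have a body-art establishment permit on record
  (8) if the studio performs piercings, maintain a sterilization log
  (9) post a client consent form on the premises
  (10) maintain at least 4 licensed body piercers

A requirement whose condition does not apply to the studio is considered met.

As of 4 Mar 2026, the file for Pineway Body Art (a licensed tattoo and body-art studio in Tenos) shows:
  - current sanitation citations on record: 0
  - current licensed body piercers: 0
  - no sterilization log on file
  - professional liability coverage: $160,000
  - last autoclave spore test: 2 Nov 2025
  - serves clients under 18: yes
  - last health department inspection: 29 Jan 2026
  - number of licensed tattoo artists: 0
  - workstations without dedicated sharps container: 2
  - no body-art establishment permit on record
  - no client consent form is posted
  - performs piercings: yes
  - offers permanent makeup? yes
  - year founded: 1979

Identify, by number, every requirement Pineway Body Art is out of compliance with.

1. condition 'serves clients under 18' holds; workstations without dedicated sharps container 2 > 1 → not met
2. licensed tattoo artists 0 < 4 → not met
3. condition 'offers permanent makeup' holds; health department inspection 34 days ago vs limit 30 → not met
4. professional liability coverage $160,000 < $175,000 → not met
5. sanitation citations on record 0 ≤ 0 → met
6. autoclave spore test 122 days ago vs limit 90 → not met
7. body-art establishment permit absent → not met
8. condition 'performs piercings' holds; sterilization log absent → not met
9. client consent form absent → not met
10. licensed body piercers 0 < 4 → not met
Not met: 1, 2, 3, 4, 6, 7, 8, 9, 10

1, 2, 3, 4, 6, 7, 8, 9, 10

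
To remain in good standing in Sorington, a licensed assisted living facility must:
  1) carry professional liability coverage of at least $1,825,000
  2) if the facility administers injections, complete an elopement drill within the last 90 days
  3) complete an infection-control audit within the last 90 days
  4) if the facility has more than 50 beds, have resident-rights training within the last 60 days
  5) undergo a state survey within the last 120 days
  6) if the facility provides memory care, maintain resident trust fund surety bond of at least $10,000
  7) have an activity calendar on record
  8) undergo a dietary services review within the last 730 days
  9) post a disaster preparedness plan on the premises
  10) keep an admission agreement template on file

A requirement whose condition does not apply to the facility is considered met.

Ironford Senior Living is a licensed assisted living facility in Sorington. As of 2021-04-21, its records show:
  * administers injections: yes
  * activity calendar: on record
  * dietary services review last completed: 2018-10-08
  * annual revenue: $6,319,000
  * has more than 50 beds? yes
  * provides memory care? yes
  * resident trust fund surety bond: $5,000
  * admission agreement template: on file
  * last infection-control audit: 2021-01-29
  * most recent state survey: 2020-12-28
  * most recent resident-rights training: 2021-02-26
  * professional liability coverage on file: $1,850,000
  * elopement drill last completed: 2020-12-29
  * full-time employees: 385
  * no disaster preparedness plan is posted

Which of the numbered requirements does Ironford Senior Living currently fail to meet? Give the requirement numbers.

2, 6, 8, 9

1. professional liability coverage $1,850,000 ≥ $1,825,000 → met
2. condition 'administers injections' holds; elopement drill 113 days ago vs limit 90 → not met
3. infection-control audit 82 days ago vs limit 90 → met
4. condition 'has more than 50 beds' holds; resident-rights training 54 days ago vs limit 60 → met
5. state survey 114 days ago vs limit 120 → met
6. condition 'provides memory care' holds; resident trust fund surety bond $5,000 < $10,000 → not met
7. activity calendar present → met
8. dietary services review 926 days ago vs limit 730 → not met
9. disaster preparedness plan absent → not met
10. admission agreement template present → met
Not met: 2, 6, 8, 9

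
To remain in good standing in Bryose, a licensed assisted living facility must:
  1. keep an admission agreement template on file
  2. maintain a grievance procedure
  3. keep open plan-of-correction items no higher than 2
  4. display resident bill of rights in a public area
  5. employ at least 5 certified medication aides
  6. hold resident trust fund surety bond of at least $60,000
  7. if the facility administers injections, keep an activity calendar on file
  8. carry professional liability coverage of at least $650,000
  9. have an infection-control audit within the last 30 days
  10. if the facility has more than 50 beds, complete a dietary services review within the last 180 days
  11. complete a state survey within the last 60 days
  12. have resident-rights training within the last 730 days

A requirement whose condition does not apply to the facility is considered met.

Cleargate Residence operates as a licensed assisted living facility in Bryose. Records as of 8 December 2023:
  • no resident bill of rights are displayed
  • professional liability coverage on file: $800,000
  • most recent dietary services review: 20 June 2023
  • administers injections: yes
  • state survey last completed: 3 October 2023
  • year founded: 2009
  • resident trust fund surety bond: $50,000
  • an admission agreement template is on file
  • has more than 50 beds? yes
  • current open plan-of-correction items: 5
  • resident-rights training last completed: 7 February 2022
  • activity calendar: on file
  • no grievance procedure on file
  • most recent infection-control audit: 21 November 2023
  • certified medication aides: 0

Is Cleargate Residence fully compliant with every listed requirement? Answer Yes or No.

No

1. admission agreement template present → met
2. grievance procedure absent → not met
3. open plan-of-correction items 5 > 2 → not met
4. resident bill of rights absent → not met
5. certified medication aides 0 < 5 → not met
6. resident trust fund surety bond $50,000 < $60,000 → not met
7. condition 'administers injections' holds; activity calendar present → met
8. professional liability coverage $800,000 ≥ $650,000 → met
9. infection-control audit 17 days ago vs limit 30 → met
10. condition 'has more than 50 beds' holds; dietary services review 171 days ago vs limit 180 → met
11. state survey 66 days ago vs limit 60 → not met
12. resident-rights training 669 days ago vs limit 730 → met
Not met: 2, 3, 4, 5, 6, 11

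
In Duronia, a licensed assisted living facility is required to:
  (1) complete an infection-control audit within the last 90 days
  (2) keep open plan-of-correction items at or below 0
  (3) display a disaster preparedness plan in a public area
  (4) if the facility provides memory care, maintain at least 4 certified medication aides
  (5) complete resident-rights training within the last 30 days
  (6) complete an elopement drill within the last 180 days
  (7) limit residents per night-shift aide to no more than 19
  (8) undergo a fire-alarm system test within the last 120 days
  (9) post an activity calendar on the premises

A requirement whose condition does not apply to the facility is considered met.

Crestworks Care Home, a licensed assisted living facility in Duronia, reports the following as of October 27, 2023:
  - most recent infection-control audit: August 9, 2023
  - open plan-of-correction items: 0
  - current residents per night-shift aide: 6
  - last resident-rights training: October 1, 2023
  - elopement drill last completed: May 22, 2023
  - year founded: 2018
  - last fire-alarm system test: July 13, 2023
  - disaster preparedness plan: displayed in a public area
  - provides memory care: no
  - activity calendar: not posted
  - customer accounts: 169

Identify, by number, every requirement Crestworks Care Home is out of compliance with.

1. infection-control audit 79 days ago vs limit 90 → met
2. open plan-of-correction items 0 ≤ 0 → met
3. disaster preparedness plan present → met
4. condition 'provides memory care' does not hold → requirement n/a → met
5. resident-rights training 26 days ago vs limit 30 → met
6. elopement drill 158 days ago vs limit 180 → met
7. residents per night-shift aide 6 ≤ 19 → met
8. fire-alarm system test 106 days ago vs limit 120 → met
9. activity calendar absent → not met
Not met: 9

9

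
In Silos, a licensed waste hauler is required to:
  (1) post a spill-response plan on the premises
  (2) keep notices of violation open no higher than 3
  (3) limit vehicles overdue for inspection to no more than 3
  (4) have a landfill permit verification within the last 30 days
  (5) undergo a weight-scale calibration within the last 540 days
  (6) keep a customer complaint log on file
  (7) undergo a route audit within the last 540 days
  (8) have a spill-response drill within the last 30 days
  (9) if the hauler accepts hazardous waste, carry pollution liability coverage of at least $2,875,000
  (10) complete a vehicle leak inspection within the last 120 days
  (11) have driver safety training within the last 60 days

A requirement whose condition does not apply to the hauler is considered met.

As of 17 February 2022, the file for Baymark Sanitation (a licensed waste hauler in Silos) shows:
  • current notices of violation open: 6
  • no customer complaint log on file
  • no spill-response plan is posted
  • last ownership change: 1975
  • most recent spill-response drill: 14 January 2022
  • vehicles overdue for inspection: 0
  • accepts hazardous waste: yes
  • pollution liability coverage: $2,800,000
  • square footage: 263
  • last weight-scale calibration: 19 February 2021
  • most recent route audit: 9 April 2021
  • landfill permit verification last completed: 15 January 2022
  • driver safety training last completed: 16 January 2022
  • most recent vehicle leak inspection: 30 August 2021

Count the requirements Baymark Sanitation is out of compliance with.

7

1. spill-response plan absent → not met
2. notices of violation open 6 > 3 → not met
3. vehicles overdue for inspection 0 ≤ 3 → met
4. landfill permit verification 33 days ago vs limit 30 → not met
5. weight-scale calibration 363 days ago vs limit 540 → met
6. customer complaint log absent → not met
7. route audit 314 days ago vs limit 540 → met
8. spill-response drill 34 days ago vs limit 30 → not met
9. condition 'accepts hazardous waste' holds; pollution liability coverage $2,800,000 < $2,875,000 → not met
10. vehicle leak inspection 171 days ago vs limit 120 → not met
11. driver safety training 32 days ago vs limit 60 → met
Not met: 7 of 11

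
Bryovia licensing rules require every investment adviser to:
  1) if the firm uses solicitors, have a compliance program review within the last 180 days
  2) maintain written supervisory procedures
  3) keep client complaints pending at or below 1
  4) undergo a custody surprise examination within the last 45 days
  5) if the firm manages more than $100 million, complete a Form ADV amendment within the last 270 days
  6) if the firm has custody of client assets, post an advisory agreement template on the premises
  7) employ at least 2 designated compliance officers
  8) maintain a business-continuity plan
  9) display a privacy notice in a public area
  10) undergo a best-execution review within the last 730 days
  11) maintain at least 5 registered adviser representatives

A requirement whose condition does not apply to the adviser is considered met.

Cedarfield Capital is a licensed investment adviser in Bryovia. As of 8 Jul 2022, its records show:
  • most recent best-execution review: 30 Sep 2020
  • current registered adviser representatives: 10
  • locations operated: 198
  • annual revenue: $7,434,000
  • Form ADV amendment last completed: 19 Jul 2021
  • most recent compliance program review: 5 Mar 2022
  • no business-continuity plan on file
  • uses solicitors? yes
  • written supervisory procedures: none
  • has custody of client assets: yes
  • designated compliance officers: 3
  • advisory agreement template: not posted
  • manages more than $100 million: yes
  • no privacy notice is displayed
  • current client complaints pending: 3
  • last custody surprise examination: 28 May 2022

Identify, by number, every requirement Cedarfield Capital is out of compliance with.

1. condition 'uses solicitors' holds; compliance program review 125 days ago vs limit 180 → met
2. written supervisory procedures absent → not met
3. client complaints pending 3 > 1 → not met
4. custody surprise examination 41 days ago vs limit 45 → met
5. condition 'manages more than $100 million' holds; Form ADV amendment 354 days ago vs limit 270 → not met
6. condition 'has custody of client assets' holds; advisory agreement template absent → not met
7. designated compliance officers 3 ≥ 2 → met
8. business-continuity plan absent → not met
9. privacy notice absent → not met
10. best-execution review 646 days ago vs limit 730 → met
11. registered adviser representatives 10 ≥ 5 → met
Not met: 2, 3, 5, 6, 8, 9

2, 3, 5, 6, 8, 9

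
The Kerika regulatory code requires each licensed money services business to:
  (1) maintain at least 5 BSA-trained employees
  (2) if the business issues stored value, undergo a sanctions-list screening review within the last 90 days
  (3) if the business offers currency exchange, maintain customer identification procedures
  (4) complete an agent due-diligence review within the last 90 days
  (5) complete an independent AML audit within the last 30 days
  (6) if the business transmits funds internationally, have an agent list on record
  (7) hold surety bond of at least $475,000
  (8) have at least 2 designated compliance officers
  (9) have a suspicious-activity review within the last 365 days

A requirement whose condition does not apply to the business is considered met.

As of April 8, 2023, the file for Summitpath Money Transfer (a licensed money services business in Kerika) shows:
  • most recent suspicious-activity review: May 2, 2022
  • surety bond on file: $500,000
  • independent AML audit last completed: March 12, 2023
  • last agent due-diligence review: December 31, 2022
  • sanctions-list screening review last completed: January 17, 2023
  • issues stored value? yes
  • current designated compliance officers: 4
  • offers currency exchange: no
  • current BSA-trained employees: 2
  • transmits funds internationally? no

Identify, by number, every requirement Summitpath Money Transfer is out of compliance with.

1. BSA-trained employees 2 < 5 → not met
2. condition 'issues stored value' holds; sanctions-list screening review 81 days ago vs limit 90 → met
3. condition 'offers currency exchange' does not hold → requirement n/a → met
4. agent due-diligence review 98 days ago vs limit 90 → not met
5. independent AML audit 27 days ago vs limit 30 → met
6. condition 'transmits funds internationally' does not hold → requirement n/a → met
7. surety bond $500,000 ≥ $475,000 → met
8. designated compliance officers 4 ≥ 2 → met
9. suspicious-activity review 341 days ago vs limit 365 → met
Not met: 1, 4

1, 4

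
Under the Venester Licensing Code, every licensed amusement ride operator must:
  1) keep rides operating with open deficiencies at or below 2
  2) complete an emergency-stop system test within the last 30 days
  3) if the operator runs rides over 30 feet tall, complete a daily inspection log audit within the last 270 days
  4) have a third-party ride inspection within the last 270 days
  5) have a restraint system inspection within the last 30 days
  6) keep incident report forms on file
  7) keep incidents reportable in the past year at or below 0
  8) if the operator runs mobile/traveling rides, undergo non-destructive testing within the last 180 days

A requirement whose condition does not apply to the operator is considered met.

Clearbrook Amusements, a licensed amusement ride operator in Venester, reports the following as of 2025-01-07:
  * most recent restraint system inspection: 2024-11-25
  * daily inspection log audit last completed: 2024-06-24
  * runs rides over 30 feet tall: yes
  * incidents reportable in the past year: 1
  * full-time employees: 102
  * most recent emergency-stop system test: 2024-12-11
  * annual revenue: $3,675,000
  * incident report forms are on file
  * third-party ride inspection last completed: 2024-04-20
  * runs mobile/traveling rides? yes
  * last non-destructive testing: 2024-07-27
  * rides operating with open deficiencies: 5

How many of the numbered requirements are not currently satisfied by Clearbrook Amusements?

3

1. rides operating with open deficiencies 5 > 2 → not met
2. emergency-stop system test 27 days ago vs limit 30 → met
3. condition 'runs rides over 30 feet tall' holds; daily inspection log audit 197 days ago vs limit 270 → met
4. third-party ride inspection 262 days ago vs limit 270 → met
5. restraint system inspection 43 days ago vs limit 30 → not met
6. incident report forms present → met
7. incidents reportable in the past year 1 > 0 → not met
8. condition 'runs mobile/traveling rides' holds; non-destructive testing 164 days ago vs limit 180 → met
Not met: 3 of 8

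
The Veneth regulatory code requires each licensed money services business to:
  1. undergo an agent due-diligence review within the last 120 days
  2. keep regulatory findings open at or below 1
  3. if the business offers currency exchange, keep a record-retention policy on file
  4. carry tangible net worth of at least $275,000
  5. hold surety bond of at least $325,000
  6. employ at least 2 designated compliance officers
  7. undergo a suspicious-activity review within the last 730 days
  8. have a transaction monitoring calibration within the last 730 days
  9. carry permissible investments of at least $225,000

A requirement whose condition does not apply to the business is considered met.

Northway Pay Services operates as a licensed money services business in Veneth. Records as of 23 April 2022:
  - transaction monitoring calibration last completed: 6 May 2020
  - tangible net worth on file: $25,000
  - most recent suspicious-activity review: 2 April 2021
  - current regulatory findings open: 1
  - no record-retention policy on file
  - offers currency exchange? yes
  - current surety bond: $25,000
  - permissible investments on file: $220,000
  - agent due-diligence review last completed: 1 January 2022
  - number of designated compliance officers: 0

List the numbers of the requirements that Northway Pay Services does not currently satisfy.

3, 4, 5, 6, 9

1. agent due-diligence review 112 days ago vs limit 120 → met
2. regulatory findings open 1 ≤ 1 → met
3. condition 'offers currency exchange' holds; record-retention policy absent → not met
4. tangible net worth $25,000 < $275,000 → not met
5. surety bond $25,000 < $325,000 → not met
6. designated compliance officers 0 < 2 → not met
7. suspicious-activity review 386 days ago vs limit 730 → met
8. transaction monitoring calibration 717 days ago vs limit 730 → met
9. permissible investments $220,000 < $225,000 → not met
Not met: 3, 4, 5, 6, 9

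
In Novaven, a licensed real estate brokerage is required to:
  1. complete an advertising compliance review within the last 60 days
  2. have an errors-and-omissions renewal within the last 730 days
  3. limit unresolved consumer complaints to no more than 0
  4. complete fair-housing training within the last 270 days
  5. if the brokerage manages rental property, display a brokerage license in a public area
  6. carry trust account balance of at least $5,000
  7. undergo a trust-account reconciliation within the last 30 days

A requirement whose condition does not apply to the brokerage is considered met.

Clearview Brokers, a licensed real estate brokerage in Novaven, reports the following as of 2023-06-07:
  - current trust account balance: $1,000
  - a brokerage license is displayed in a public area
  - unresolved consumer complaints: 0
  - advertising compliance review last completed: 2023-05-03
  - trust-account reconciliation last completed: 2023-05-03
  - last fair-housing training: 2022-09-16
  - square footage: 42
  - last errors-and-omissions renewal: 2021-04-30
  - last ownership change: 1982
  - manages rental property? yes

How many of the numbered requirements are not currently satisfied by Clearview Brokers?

3

1. advertising compliance review 35 days ago vs limit 60 → met
2. errors-and-omissions renewal 768 days ago vs limit 730 → not met
3. unresolved consumer complaints 0 ≤ 0 → met
4. fair-housing training 264 days ago vs limit 270 → met
5. condition 'manages rental property' holds; brokerage license present → met
6. trust account balance $1,000 < $5,000 → not met
7. trust-account reconciliation 35 days ago vs limit 30 → not met
Not met: 3 of 7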